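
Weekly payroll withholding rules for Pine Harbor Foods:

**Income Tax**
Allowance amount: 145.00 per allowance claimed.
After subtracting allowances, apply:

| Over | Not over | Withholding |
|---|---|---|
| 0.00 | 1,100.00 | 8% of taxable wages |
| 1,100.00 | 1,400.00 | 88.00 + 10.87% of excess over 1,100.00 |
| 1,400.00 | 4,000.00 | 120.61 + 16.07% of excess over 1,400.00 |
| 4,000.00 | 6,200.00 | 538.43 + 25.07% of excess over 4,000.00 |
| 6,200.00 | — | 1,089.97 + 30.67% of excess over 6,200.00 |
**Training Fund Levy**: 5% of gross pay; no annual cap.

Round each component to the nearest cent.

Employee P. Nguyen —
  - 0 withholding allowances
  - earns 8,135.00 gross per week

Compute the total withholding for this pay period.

Income Tax: taxable = 8,135.00
  1,089.97 + 30.67% × (8,135.00 − 6,200.00) = 1,089.97 + 30.67% × 1,935.00 = 1,683.43
Training Fund Levy: 5% × 8,135.00 = 406.75
Total: 1,683.43 + 406.75 = 2,090.18

2,090.18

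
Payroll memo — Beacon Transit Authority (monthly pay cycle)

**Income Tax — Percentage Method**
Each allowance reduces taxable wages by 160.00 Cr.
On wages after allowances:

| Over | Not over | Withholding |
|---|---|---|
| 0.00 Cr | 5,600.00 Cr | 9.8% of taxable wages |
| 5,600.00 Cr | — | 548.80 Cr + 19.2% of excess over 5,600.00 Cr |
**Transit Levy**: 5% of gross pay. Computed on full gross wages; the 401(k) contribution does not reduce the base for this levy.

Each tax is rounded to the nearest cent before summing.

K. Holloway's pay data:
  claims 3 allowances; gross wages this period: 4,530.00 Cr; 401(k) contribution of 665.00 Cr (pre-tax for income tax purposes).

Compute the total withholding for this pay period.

558.23 Cr

Income Tax: taxable = 4,530.00 Cr − 665.00 Cr − 3×160.00 Cr = 3,385.00 Cr
  9.8% × 3,385.00 Cr = 331.73 Cr
Transit Levy: 5% × 4,530.00 Cr = 226.50 Cr
Total: 331.73 Cr + 226.50 Cr = 558.23 Cr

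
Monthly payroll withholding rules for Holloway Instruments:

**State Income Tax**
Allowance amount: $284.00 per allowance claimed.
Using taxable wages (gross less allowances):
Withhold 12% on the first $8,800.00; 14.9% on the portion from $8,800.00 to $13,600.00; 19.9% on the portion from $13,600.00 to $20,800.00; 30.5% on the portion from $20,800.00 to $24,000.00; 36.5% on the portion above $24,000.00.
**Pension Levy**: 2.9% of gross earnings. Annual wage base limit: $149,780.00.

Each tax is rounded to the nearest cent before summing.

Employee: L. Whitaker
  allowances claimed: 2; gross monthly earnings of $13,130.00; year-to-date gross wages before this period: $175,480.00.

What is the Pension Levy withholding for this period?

Pension Levy: YTD $175,480.00 ≥ cap $149,780.00 → $0.00

$0.00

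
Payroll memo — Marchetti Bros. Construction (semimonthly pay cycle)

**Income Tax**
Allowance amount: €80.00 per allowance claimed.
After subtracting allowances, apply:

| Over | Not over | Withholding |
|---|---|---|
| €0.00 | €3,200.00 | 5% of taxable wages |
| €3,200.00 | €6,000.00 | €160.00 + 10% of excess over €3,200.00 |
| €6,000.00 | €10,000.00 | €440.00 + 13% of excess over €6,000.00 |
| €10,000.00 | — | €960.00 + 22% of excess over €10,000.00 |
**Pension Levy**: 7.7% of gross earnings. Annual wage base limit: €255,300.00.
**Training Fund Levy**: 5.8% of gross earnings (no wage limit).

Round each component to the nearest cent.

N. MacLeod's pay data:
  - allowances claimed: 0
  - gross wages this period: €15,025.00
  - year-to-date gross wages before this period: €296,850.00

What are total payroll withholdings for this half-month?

Income Tax: taxable = €15,025.00
  €960.00 + 22% × (€15,025.00 − €10,000.00) = €960.00 + 22% × €5,025.00 = €2,065.50
Pension Levy: YTD €296,850.00 ≥ cap €255,300.00 → €0.00
Training Fund Levy: 5.8% × €15,025.00 = €871.45
Total: €2,065.50 + €0.00 + €871.45 = €2,936.95

€2,936.95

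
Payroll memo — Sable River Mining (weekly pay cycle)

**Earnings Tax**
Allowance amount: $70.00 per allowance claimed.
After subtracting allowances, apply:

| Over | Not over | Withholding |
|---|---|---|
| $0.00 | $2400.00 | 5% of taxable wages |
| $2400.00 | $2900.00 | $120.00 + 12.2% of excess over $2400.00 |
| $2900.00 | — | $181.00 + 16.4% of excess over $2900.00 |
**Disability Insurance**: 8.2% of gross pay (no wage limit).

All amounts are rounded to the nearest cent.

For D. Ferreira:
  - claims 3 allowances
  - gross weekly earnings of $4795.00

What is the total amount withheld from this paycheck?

Earnings Tax: taxable = $4795.00 − 3×$70.00 = $4585.00
  $181.00 + 16.4% × ($4585.00 − $2900.00) = $181.00 + 16.4% × $1685.00 = $457.34
Disability Insurance: 8.2% × $4795.00 = $393.19
Total: $457.34 + $393.19 = $850.53

$850.53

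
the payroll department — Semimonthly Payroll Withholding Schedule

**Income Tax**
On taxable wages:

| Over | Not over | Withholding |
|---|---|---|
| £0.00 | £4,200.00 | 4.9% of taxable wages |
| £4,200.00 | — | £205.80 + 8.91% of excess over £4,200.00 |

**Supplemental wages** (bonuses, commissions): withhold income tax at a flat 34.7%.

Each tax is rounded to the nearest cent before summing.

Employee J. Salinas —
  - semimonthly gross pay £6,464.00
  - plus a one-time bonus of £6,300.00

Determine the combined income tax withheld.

£2,593.62

Income Tax: taxable = £6,464.00
  £205.80 + 8.91% × (£6,464.00 − £4,200.00) = £205.80 + 8.91% × £2,264.00 = £407.52
Supplemental (34.7% flat on bonus): 34.7% × £6,300.00 = £2,186.10
Total income tax: £407.52 + £2,186.10 = £2,593.62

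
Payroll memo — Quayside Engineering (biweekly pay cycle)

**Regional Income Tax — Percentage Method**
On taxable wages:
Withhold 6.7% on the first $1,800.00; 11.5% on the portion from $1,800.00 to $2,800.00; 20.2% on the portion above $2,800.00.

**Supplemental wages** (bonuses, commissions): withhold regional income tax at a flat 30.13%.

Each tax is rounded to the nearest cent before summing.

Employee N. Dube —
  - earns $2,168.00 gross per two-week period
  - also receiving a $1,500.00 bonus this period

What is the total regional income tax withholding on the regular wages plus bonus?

$614.87

Regional Income Tax: taxable = $2,168.00
  $120.60 + 11.5% × ($2,168.00 − $1,800.00) = $120.60 + 11.5% × $368.00 = $162.92
Supplemental (30.13% flat on bonus): 30.13% × $1,500.00 = $451.95
Total regional income tax: $162.92 + $451.95 = $614.87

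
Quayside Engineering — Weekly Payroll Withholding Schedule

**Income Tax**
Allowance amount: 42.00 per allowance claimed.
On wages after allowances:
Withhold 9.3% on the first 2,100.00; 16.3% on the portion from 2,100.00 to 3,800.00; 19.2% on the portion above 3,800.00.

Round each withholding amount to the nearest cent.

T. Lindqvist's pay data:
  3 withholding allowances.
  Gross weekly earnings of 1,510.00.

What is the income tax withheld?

128.71

Income Tax: taxable = 1,510.00 − 3×42.00 = 1,384.00
  9.3% × 1,384.00 = 128.71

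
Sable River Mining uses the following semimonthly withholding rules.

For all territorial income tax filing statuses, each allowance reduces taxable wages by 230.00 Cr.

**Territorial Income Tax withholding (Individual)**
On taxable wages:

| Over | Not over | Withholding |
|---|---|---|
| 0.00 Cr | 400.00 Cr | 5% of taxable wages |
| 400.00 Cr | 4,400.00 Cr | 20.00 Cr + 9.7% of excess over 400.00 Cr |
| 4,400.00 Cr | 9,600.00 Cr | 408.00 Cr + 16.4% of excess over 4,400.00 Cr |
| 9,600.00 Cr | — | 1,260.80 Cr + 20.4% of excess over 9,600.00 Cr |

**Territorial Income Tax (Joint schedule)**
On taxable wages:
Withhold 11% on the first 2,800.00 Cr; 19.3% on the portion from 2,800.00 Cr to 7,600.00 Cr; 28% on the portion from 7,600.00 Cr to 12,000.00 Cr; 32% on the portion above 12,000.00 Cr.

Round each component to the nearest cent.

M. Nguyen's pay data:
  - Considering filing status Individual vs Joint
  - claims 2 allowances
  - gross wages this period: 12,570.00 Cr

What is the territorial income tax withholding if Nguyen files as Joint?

2,501.60 Cr

Territorial Income Tax (Joint): taxable = 12,570.00 Cr − 2×230.00 Cr = 12,110.00 Cr
  2,466.40 Cr + 32% × (12,110.00 Cr − 12,000.00 Cr) = 2,466.40 Cr + 32% × 110.00 Cr = 2,501.60 Cr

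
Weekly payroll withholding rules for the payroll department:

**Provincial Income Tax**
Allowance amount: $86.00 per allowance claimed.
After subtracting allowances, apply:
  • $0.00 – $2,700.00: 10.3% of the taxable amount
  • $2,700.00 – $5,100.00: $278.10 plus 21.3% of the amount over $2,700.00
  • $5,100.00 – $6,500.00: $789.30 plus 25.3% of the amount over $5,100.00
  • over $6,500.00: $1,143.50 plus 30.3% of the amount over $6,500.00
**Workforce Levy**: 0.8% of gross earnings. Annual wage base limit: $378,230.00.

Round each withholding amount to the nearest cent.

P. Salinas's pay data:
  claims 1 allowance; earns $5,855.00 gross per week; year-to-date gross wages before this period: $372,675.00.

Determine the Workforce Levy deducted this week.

$44.44

Workforce Levy: cap $378,230.00 − YTD $372,675.00 = $5,555.00 subject; 0.8% × $5,555.00 = $44.44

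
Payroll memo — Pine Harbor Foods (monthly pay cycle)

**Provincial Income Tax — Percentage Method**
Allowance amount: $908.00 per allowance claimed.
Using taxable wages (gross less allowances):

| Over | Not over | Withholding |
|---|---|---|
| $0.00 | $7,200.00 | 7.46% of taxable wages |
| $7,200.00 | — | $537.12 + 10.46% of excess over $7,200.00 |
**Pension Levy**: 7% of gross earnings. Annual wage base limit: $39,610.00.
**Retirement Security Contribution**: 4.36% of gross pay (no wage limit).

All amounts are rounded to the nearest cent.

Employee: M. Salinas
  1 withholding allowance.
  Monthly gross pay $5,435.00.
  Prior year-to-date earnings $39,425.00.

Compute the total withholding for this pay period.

Provincial Income Tax: taxable = $5,435.00 − 1×$908.00 = $4,527.00
  7.46% × $4,527.00 = $337.71
Pension Levy: cap $39,610.00 − YTD $39,425.00 = $185.00 subject; 7% × $185.00 = $12.95
Retirement Security Contribution: 4.36% × $5,435.00 = $236.97
Total: $337.71 + $12.95 + $236.97 = $587.63

$587.63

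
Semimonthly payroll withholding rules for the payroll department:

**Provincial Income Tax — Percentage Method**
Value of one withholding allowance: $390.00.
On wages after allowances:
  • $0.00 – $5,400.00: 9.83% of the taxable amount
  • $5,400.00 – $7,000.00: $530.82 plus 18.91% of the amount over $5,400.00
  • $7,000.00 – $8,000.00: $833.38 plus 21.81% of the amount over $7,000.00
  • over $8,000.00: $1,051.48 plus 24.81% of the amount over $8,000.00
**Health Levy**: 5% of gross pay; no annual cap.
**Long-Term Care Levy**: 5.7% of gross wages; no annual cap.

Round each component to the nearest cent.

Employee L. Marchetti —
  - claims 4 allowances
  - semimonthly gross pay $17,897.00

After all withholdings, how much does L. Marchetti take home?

$12,862.13

Provincial Income Tax: taxable = $17,897.00 − 4×$390.00 = $16,337.00
  $1,051.48 + 24.81% × ($16,337.00 − $8,000.00) = $1,051.48 + 24.81% × $8,337.00 = $3,119.89
Health Levy: 5% × $17,897.00 = $894.85
Long-Term Care Levy: 5.7% × $17,897.00 = $1,020.13
Total withheld: $3,119.89 + $894.85 + $1,020.13 = $5,034.87
Net pay: $17,897.00 − $5,034.87 = $12,862.13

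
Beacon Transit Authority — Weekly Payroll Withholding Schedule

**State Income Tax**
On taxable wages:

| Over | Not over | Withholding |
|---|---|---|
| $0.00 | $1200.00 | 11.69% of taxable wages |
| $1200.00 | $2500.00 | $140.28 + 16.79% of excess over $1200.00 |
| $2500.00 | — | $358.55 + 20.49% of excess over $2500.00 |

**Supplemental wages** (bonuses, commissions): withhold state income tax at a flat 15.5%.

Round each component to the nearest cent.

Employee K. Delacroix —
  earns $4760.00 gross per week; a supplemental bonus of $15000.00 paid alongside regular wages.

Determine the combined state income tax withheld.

$3146.62

State Income Tax: taxable = $4760.00
  $358.55 + 20.49% × ($4760.00 − $2500.00) = $358.55 + 20.49% × $2260.00 = $821.62
Supplemental (15.5% flat on bonus): 15.5% × $15000.00 = $2325.00
Total state income tax: $821.62 + $2325.00 = $3146.62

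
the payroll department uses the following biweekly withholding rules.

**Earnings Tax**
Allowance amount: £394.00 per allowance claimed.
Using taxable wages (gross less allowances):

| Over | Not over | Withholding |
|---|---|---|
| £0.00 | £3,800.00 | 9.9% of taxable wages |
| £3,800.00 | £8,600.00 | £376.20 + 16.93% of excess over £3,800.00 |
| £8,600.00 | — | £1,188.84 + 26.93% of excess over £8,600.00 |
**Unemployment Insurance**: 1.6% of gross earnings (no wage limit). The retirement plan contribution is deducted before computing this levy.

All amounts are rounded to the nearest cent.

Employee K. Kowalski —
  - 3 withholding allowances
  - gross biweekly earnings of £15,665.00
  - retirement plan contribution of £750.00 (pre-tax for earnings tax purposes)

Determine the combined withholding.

£2,809.80

Earnings Tax: taxable = £15,665.00 − £750.00 − 3×£394.00 = £13,733.00
  £1,188.84 + 26.93% × (£13,733.00 − £8,600.00) = £1,188.84 + 26.93% × £5,133.00 = £2,571.16
Unemployment Insurance: 1.6% × £14,915.00 = £238.64
Total: £2,571.16 + £238.64 = £2,809.80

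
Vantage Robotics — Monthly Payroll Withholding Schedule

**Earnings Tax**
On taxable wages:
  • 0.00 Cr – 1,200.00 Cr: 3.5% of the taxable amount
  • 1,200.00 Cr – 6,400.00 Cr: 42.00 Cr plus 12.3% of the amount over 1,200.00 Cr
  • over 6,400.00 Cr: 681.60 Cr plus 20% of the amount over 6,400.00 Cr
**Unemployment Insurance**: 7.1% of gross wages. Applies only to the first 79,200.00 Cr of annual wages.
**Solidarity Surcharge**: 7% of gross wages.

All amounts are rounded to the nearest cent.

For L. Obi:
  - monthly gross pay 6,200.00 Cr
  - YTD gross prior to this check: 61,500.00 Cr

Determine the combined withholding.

1,531.20 Cr

Earnings Tax: taxable = 6,200.00 Cr
  42.00 Cr + 12.3% × (6,200.00 Cr − 1,200.00 Cr) = 42.00 Cr + 12.3% × 5,000.00 Cr = 657.00 Cr
Unemployment Insurance: 7.1% × 6,200.00 Cr = 440.20 Cr
Solidarity Surcharge: 7% × 6,200.00 Cr = 434.00 Cr
Total: 657.00 Cr + 440.20 Cr + 434.00 Cr = 1,531.20 Cr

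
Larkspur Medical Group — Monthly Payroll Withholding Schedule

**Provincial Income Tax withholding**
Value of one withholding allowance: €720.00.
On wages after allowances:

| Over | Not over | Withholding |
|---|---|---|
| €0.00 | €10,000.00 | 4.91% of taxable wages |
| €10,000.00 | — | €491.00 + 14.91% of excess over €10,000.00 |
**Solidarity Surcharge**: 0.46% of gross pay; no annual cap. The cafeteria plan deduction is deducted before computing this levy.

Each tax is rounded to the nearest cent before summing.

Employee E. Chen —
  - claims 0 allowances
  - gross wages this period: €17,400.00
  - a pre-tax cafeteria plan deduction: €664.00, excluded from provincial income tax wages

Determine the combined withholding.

€1,572.33

Provincial Income Tax: taxable = €17,400.00 − €664.00 = €16,736.00
  €491.00 + 14.91% × (€16,736.00 − €10,000.00) = €491.00 + 14.91% × €6,736.00 = €1,495.34
Solidarity Surcharge: 0.46% × €16,736.00 = €76.99
Total: €1,495.34 + €76.99 = €1,572.33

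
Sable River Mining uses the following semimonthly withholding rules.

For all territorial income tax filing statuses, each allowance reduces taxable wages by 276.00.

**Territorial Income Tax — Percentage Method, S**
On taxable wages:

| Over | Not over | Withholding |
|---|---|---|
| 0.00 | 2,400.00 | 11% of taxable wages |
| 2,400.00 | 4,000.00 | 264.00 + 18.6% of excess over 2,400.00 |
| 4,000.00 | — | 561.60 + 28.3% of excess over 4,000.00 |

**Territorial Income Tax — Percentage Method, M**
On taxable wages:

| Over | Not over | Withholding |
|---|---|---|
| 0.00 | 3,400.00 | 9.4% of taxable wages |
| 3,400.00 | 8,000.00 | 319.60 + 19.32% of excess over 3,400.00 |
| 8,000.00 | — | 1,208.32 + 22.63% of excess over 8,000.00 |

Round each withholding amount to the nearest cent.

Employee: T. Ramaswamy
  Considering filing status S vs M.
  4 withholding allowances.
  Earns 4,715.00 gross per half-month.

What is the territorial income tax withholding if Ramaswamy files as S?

Territorial Income Tax (S): taxable = 4,715.00 − 4×276.00 = 3,611.00
  264.00 + 18.6% × (3,611.00 − 2,400.00) = 264.00 + 18.6% × 1,211.00 = 489.25

489.25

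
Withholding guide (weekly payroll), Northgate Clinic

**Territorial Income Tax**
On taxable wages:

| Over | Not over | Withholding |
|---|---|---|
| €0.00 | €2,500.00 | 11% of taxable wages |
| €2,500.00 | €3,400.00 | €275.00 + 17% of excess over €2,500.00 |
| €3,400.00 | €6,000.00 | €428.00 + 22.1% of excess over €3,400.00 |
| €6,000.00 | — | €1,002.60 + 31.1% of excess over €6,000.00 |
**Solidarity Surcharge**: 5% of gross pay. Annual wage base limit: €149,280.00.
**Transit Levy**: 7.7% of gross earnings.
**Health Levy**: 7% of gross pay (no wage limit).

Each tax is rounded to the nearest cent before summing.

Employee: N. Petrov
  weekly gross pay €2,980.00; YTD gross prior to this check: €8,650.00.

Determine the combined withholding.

Territorial Income Tax: taxable = €2,980.00
  €275.00 + 17% × (€2,980.00 − €2,500.00) = €275.00 + 17% × €480.00 = €356.60
Solidarity Surcharge: 5% × €2,980.00 = €149.00
Transit Levy: 7.7% × €2,980.00 = €229.46
Health Levy: 7% × €2,980.00 = €208.60
Total: €356.60 + €149.00 + €229.46 + €208.60 = €943.66

€943.66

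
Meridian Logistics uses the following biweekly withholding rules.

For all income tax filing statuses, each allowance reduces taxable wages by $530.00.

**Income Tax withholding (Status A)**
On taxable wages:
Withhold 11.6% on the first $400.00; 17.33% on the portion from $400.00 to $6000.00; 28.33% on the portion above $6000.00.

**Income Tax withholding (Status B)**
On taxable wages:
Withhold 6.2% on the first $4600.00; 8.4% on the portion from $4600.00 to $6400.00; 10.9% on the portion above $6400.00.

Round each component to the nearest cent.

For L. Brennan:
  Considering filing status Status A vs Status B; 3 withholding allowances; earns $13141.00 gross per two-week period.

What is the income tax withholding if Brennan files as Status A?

$2589.48

Income Tax (Status A): taxable = $13141.00 − 3×$530.00 = $11551.00
  $1016.88 + 28.33% × ($11551.00 − $6000.00) = $1016.88 + 28.33% × $5551.00 = $2589.48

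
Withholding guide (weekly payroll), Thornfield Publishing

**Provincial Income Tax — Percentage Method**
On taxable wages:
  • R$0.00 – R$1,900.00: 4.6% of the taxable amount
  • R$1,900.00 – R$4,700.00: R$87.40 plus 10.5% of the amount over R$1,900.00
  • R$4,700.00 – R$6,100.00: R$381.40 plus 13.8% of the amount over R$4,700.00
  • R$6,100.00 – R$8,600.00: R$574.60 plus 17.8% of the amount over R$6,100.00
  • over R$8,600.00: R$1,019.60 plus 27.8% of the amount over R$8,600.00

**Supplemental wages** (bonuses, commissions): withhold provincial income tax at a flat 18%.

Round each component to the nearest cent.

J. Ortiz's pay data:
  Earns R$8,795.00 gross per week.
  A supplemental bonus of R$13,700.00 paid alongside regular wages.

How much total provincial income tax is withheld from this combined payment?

R$3,539.81

Provincial Income Tax: taxable = R$8,795.00
  R$1,019.60 + 27.8% × (R$8,795.00 − R$8,600.00) = R$1,019.60 + 27.8% × R$195.00 = R$1,073.81
Supplemental (18% flat on bonus): 18% × R$13,700.00 = R$2,466.00
Total provincial income tax: R$1,073.81 + R$2,466.00 = R$3,539.81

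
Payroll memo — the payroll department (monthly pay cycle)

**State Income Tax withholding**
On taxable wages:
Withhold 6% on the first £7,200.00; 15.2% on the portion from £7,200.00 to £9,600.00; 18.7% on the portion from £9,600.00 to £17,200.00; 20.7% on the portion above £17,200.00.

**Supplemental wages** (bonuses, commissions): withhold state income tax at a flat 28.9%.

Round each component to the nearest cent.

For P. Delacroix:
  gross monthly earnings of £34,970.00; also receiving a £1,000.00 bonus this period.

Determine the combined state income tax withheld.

£6,185.39

State Income Tax: taxable = £34,970.00
  £2,218.00 + 20.7% × (£34,970.00 − £17,200.00) = £2,218.00 + 20.7% × £17,770.00 = £5,896.39
Supplemental (28.9% flat on bonus): 28.9% × £1,000.00 = £289.00
Total state income tax: £5,896.39 + £289.00 = £6,185.39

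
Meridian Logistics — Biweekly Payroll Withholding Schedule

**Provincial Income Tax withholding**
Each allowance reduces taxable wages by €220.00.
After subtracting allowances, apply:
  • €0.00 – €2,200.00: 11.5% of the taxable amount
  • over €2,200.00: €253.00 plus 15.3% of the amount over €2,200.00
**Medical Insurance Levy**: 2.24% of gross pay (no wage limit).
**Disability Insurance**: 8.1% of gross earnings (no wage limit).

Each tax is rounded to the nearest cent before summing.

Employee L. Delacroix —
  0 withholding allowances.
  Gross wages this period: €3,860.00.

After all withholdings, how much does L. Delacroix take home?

€2,953.90

Provincial Income Tax: taxable = €3,860.00
  €253.00 + 15.3% × (€3,860.00 − €2,200.00) = €253.00 + 15.3% × €1,660.00 = €506.98
Medical Insurance Levy: 2.24% × €3,860.00 = €86.46
Disability Insurance: 8.1% × €3,860.00 = €312.66
Total withheld: €506.98 + €86.46 + €312.66 = €906.10
Net pay: €3,860.00 − €906.10 = €2,953.90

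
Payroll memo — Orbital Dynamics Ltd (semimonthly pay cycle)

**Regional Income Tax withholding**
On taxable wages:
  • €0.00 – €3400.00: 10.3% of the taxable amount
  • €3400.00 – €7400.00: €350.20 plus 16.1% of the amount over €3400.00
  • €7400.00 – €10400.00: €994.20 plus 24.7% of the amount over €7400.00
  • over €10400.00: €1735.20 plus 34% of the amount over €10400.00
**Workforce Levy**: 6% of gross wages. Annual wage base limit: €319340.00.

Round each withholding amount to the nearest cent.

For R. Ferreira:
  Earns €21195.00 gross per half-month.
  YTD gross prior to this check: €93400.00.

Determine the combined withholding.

€6677.20

Regional Income Tax: taxable = €21195.00
  €1735.20 + 34% × (€21195.00 − €10400.00) = €1735.20 + 34% × €10795.00 = €5405.50
Workforce Levy: 6% × €21195.00 = €1271.70
Total: €5405.50 + €1271.70 = €6677.20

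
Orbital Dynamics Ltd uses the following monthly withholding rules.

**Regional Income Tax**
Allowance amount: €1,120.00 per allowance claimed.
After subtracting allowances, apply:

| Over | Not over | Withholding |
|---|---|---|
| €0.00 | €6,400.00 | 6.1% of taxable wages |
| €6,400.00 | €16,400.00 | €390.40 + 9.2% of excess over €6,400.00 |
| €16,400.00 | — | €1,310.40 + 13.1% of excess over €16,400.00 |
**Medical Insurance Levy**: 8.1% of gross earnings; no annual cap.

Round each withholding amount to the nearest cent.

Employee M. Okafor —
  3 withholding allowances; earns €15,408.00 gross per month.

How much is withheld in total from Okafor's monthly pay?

€2,158.07

Regional Income Tax: taxable = €15,408.00 − 3×€1,120.00 = €12,048.00
  €390.40 + 9.2% × (€12,048.00 − €6,400.00) = €390.40 + 9.2% × €5,648.00 = €910.02
Medical Insurance Levy: 8.1% × €15,408.00 = €1,248.05
Total: €910.02 + €1,248.05 = €2,158.07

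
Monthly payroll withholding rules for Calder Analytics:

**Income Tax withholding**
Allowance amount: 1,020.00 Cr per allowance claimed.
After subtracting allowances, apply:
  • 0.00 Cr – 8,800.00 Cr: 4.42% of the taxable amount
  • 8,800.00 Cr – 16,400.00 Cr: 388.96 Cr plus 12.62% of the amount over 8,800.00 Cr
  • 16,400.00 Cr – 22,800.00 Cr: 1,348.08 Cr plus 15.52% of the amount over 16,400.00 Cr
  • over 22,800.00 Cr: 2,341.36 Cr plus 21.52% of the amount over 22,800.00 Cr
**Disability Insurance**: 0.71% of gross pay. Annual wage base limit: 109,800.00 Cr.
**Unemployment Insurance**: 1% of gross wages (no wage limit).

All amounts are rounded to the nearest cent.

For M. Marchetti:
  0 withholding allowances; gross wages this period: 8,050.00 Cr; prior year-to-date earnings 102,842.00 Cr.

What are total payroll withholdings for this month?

485.71 Cr

Income Tax: taxable = 8,050.00 Cr
  4.42% × 8,050.00 Cr = 355.81 Cr
Disability Insurance: cap 109,800.00 Cr − YTD 102,842.00 Cr = 6,958.00 Cr subject; 0.71% × 6,958.00 Cr = 49.40 Cr
Unemployment Insurance: 1% × 8,050.00 Cr = 80.50 Cr
Total: 355.81 Cr + 49.40 Cr + 80.50 Cr = 485.71 Cr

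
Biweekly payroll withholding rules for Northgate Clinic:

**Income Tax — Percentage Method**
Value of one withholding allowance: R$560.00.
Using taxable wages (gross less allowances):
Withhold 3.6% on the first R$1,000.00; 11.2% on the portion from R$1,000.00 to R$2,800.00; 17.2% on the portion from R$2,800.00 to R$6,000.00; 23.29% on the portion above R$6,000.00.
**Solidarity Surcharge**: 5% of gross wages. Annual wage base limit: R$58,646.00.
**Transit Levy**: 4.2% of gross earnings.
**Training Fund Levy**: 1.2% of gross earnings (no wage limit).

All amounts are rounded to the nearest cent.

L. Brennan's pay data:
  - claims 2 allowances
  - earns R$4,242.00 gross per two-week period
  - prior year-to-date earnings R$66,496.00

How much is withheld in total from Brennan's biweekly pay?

Income Tax: taxable = R$4,242.00 − 2×R$560.00 = R$3,122.00
  R$237.60 + 17.2% × (R$3,122.00 − R$2,800.00) = R$237.60 + 17.2% × R$322.00 = R$292.98
Solidarity Surcharge: YTD R$66,496.00 ≥ cap R$58,646.00 → R$0.00
Transit Levy: 4.2% × R$4,242.00 = R$178.16
Training Fund Levy: 1.2% × R$4,242.00 = R$50.90
Total: R$292.98 + R$0.00 + R$178.16 + R$50.90 = R$522.04

R$522.04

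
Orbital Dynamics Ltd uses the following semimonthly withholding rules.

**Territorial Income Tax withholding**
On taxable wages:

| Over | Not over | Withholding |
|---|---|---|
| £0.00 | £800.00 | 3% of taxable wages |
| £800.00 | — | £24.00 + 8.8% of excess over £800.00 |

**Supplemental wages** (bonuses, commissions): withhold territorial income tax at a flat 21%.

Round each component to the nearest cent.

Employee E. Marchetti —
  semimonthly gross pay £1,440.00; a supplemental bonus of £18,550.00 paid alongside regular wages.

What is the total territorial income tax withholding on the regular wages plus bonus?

Territorial Income Tax: taxable = £1,440.00
  £24.00 + 8.8% × (£1,440.00 − £800.00) = £24.00 + 8.8% × £640.00 = £80.32
Supplemental (21% flat on bonus): 21% × £18,550.00 = £3,895.50
Total territorial income tax: £80.32 + £3,895.50 = £3,975.82

£3,975.82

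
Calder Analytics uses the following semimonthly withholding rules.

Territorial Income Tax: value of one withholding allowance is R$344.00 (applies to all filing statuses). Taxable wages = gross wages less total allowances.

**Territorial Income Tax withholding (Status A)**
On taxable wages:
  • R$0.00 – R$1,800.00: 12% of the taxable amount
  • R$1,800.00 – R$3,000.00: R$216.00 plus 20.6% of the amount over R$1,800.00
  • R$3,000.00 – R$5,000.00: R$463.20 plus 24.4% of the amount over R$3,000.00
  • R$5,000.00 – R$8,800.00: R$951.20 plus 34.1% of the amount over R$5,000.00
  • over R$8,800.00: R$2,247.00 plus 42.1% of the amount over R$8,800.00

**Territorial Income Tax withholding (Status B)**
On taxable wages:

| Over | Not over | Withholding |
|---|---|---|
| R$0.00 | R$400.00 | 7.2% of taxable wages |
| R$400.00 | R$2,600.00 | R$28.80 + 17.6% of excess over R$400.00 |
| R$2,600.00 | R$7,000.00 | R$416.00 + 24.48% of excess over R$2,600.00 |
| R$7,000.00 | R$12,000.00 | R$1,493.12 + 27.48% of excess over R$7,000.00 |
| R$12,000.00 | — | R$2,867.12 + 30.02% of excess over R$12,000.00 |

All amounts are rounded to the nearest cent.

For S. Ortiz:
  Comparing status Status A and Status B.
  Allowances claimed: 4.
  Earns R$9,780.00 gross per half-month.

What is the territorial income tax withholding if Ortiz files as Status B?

Territorial Income Tax (Status B): taxable = R$9,780.00 − 4×R$344.00 = R$8,404.00
  R$1,493.12 + 27.48% × (R$8,404.00 − R$7,000.00) = R$1,493.12 + 27.48% × R$1,404.00 = R$1,878.94

R$1,878.94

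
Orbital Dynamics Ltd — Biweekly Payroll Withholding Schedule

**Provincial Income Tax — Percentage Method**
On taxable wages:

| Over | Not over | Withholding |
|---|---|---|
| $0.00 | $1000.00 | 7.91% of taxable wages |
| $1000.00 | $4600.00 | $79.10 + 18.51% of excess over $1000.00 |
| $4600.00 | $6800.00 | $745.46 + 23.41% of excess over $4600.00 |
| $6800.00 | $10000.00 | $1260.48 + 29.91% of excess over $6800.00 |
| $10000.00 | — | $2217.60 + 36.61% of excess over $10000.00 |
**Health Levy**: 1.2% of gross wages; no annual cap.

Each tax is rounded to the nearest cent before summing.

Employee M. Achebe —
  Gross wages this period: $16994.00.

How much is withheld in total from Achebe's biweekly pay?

$4982.03

Provincial Income Tax: taxable = $16994.00
  $2217.60 + 36.61% × ($16994.00 − $10000.00) = $2217.60 + 36.61% × $6994.00 = $4778.10
Health Levy: 1.2% × $16994.00 = $203.93
Total: $4778.10 + $203.93 = $4982.03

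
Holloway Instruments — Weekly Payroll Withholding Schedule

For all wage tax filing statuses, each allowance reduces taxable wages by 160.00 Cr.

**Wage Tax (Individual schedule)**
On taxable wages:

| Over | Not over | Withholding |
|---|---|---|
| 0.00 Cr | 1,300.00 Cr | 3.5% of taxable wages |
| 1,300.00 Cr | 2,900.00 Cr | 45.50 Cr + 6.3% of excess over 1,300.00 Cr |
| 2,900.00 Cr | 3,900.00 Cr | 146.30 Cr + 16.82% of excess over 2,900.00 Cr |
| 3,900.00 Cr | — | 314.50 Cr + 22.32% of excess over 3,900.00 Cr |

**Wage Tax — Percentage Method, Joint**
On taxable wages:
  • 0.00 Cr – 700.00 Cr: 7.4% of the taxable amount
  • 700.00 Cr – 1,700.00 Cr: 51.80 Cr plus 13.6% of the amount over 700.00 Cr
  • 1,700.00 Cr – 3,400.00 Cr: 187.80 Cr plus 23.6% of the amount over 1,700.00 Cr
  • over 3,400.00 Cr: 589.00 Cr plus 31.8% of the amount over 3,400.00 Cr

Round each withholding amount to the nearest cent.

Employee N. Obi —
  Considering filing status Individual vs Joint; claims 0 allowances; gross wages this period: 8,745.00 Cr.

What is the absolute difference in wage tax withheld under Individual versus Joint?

Wage Tax (Individual): taxable = 8,745.00 Cr
  314.50 Cr + 22.32% × (8,745.00 Cr − 3,900.00 Cr) = 314.50 Cr + 22.32% × 4,845.00 Cr = 1,395.90 Cr
Wage Tax (Joint): taxable = 8,745.00 Cr
  589.00 Cr + 31.8% × (8,745.00 Cr − 3,400.00 Cr) = 589.00 Cr + 31.8% × 5,345.00 Cr = 2,288.71 Cr
Difference: |1,395.90 Cr − 2,288.71 Cr| = 892.81 Cr (higher under Joint)

892.81 Cr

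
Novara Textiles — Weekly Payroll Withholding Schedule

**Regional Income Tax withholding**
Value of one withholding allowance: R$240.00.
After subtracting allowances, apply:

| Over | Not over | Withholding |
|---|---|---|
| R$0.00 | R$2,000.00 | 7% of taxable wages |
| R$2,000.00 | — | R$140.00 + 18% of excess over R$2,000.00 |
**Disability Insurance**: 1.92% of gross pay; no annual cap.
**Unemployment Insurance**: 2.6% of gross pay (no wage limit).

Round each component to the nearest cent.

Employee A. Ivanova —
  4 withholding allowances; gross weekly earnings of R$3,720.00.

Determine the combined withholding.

R$444.94

Regional Income Tax: taxable = R$3,720.00 − 4×R$240.00 = R$2,760.00
  R$140.00 + 18% × (R$2,760.00 − R$2,000.00) = R$140.00 + 18% × R$760.00 = R$276.80
Disability Insurance: 1.92% × R$3,720.00 = R$71.42
Unemployment Insurance: 2.6% × R$3,720.00 = R$96.72
Total: R$276.80 + R$71.42 + R$96.72 = R$444.94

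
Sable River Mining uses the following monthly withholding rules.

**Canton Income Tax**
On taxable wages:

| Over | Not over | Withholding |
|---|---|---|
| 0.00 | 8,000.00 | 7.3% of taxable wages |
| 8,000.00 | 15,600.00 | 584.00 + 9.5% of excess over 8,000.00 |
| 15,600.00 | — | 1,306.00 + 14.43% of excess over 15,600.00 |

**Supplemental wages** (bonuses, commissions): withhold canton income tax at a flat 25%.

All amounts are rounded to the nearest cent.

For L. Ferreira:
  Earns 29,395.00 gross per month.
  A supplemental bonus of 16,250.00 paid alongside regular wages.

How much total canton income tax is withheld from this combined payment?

Canton Income Tax: taxable = 29,395.00
  1,306.00 + 14.43% × (29,395.00 − 15,600.00) = 1,306.00 + 14.43% × 13,795.00 = 3,296.62
Supplemental (25% flat on bonus): 25% × 16,250.00 = 4,062.50
Total canton income tax: 3,296.62 + 4,062.50 = 7,359.12

7,359.12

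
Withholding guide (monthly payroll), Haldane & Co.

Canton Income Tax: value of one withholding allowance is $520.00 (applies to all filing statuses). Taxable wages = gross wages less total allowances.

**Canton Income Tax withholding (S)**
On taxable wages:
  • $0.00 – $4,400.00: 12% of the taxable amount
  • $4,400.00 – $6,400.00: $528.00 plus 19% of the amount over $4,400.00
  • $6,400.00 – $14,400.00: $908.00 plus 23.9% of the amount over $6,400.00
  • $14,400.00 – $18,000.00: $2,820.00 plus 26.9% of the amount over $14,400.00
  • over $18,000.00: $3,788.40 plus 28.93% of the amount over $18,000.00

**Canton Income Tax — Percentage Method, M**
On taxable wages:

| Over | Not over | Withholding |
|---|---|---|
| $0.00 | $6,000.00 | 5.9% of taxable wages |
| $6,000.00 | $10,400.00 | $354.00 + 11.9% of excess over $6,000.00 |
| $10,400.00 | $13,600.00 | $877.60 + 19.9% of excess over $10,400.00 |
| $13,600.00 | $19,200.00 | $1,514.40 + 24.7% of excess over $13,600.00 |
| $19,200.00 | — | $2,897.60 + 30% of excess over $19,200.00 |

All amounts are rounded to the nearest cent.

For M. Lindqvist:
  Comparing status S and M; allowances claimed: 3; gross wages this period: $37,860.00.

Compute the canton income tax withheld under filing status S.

$9,082.59

Canton Income Tax (S): taxable = $37,860.00 − 3×$520.00 = $36,300.00
  $3,788.40 + 28.93% × ($36,300.00 − $18,000.00) = $3,788.40 + 28.93% × $18,300.00 = $9,082.59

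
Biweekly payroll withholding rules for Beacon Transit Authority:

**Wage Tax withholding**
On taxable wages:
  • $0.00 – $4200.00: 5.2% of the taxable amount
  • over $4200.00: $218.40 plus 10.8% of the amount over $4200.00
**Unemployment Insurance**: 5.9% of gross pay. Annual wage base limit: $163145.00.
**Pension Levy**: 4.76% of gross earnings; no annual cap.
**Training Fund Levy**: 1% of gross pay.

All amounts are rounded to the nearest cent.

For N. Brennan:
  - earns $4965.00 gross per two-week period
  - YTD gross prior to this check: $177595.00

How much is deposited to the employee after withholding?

$4378.00

Wage Tax: taxable = $4965.00
  $218.40 + 10.8% × ($4965.00 − $4200.00) = $218.40 + 10.8% × $765.00 = $301.02
Unemployment Insurance: YTD $177595.00 ≥ cap $163145.00 → $0.00
Pension Levy: 4.76% × $4965.00 = $236.33
Training Fund Levy: 1% × $4965.00 = $49.65
Total withheld: $301.02 + $0.00 + $236.33 + $49.65 = $587.00
Net pay: $4965.00 − $587.00 = $4378.00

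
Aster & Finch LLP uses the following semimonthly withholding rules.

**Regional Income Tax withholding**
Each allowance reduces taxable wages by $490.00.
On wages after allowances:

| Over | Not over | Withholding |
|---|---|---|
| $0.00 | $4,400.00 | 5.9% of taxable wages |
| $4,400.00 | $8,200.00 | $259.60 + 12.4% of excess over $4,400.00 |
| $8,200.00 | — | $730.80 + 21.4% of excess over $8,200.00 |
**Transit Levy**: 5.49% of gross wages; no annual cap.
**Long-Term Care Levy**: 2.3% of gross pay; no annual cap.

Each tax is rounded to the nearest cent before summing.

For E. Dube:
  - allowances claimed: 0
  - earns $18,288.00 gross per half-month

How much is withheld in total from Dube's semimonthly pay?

Regional Income Tax: taxable = $18,288.00
  $730.80 + 21.4% × ($18,288.00 − $8,200.00) = $730.80 + 21.4% × $10,088.00 = $2,889.63
Transit Levy: 5.49% × $18,288.00 = $1,004.01
Long-Term Care Levy: 2.3% × $18,288.00 = $420.62
Total: $2,889.63 + $1,004.01 + $420.62 = $4,314.26

$4,314.26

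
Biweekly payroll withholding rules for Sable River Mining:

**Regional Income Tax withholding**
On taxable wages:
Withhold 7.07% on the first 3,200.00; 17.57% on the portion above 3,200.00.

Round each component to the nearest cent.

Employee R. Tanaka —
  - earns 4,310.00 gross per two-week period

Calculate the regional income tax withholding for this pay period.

421.27

Regional Income Tax: taxable = 4,310.00
  226.24 + 17.57% × (4,310.00 − 3,200.00) = 226.24 + 17.57% × 1,110.00 = 421.27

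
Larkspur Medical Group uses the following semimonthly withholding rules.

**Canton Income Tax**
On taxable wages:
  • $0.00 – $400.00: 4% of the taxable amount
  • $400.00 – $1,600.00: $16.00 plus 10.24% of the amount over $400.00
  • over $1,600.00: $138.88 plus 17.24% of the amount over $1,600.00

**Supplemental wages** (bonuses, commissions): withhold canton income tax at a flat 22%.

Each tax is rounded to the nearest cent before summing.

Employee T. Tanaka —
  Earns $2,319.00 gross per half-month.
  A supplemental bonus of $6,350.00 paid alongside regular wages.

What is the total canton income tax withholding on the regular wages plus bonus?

$1,659.84

Canton Income Tax: taxable = $2,319.00
  $138.88 + 17.24% × ($2,319.00 − $1,600.00) = $138.88 + 17.24% × $719.00 = $262.84
Supplemental (22% flat on bonus): 22% × $6,350.00 = $1,397.00
Total canton income tax: $262.84 + $1,397.00 = $1,659.84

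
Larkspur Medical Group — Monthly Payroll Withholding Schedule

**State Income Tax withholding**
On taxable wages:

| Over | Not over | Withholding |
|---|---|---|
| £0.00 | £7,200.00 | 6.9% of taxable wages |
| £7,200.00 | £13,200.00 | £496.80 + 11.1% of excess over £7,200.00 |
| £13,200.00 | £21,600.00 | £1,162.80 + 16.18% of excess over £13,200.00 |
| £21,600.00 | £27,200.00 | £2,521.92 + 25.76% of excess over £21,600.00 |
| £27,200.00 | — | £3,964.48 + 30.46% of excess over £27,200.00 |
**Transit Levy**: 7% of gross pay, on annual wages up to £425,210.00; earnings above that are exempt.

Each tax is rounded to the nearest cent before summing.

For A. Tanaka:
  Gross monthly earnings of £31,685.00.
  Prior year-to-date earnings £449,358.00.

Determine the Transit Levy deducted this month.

Transit Levy: YTD £449,358.00 ≥ cap £425,210.00 → £0.00

£0.00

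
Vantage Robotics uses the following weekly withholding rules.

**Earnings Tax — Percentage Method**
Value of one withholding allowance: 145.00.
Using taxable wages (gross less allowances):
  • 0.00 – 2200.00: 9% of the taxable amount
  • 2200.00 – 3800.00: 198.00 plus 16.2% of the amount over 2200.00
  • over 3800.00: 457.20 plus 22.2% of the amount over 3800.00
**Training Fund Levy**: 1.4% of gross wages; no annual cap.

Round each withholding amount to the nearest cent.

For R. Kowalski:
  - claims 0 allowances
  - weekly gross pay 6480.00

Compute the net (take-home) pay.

Earnings Tax: taxable = 6480.00
  457.20 + 22.2% × (6480.00 − 3800.00) = 457.20 + 22.2% × 2680.00 = 1052.16
Training Fund Levy: 1.4% × 6480.00 = 90.72
Total withheld: 1052.16 + 90.72 = 1142.88
Net pay: 6480.00 − 1142.88 = 5337.12

5337.12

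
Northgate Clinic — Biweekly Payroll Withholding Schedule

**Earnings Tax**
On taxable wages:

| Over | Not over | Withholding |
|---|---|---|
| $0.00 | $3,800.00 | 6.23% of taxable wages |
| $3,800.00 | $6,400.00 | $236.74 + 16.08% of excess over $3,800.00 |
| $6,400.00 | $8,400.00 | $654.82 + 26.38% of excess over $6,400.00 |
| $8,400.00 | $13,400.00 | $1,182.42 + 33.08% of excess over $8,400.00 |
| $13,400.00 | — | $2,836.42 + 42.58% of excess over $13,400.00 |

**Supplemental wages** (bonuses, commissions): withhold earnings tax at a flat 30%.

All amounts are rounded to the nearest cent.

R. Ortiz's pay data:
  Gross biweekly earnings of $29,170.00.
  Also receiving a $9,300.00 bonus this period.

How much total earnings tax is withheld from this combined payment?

Earnings Tax: taxable = $29,170.00
  $2,836.42 + 42.58% × ($29,170.00 − $13,400.00) = $2,836.42 + 42.58% × $15,770.00 = $9,551.29
Supplemental (30% flat on bonus): 30% × $9,300.00 = $2,790.00
Total earnings tax: $9,551.29 + $2,790.00 = $12,341.29

$12,341.29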